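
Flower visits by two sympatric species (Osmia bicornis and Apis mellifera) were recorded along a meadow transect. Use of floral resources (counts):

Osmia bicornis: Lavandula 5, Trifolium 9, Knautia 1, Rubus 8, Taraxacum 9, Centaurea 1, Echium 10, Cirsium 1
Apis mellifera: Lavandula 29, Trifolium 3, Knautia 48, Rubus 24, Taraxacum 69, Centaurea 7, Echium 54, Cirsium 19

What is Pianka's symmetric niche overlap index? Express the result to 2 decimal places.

Proportions for Osmia bicornis (n=44): 5/44=0.1136, 9/44=0.2045, 1/44=0.0227, 8/44=0.1818, 9/44=0.2045, 1/44=0.0227, 10/44=0.2273, 1/44=0.0227
Proportions for Apis mellifera (n=253): 29/253=0.1146, 3/253=0.0119, 48/253=0.1897, 24/253=0.0949, 69/253=0.2727, 7/253=0.0277, 54/253=0.2134, 19/253=0.0751
Σ p₁ᵢp₂ᵢ = 0.013019 + 0.002434 + 0.004306 + 0.017253 + 0.055767 + 0.000629 + 0.048506 + 0.001705 = 0.143619
Σp_1ᵢ² = 0.1136² + 0.2045² + 0.0227² + 0.1818² + 0.2045² + 0.0227² + 0.2273² + 0.0227² = 0.012905 + 0.041820 + 0.000515 + 0.033051 + 0.041820 + 0.000515 + 0.051665 + 0.000515 = 0.182806
Σp_2ᵢ² = 0.1146² + 0.0119² + 0.1897² + 0.0949² + 0.2727² + 0.0277² + 0.2134² + 0.0751² = 0.013133 + 0.000142 + 0.035986 + 0.009006 + 0.074365 + 0.000767 + 0.045540 + 0.005640 = 0.184579
O = 0.143619 / √(0.182806 × 0.184579) = 0.143619 / 0.1836904 = 0.7819

0.78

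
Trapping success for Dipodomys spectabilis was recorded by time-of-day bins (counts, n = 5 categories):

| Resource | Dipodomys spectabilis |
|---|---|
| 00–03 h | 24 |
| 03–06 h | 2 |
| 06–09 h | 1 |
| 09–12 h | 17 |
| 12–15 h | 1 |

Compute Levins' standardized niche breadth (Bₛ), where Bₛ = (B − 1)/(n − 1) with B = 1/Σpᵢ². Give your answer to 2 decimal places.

0.33

Proportions for Dipodomys spectabilis (n=45): 24/45=0.5333, 2/45=0.0444, 1/45=0.0222, 17/45=0.3778, 1/45=0.0222
Σpᵢ² = 0.5333² + 0.0444² + 0.0222² + 0.3778² + 0.0222² = 0.284409 + 0.001971 + 0.000493 + 0.142733 + 0.000493 = 0.430099
B = 1 / 0.430099 = 2.3250
Bₛ = (B − 1)/(n − 1) = (2.3250 − 1)/(5 − 1) = 1.3250/4 = 0.3313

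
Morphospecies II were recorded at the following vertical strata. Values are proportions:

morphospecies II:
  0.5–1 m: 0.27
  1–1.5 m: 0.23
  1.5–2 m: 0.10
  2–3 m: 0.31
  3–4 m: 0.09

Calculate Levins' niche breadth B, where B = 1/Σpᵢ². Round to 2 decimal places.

Σpᵢ² = 0.27² + 0.23² + 0.10² + 0.31² + 0.09² = 0.0729 + 0.0529 + 0.0100 + 0.0961 + 0.0081 = 0.2400
B = 1 / 0.2400 = 4.1667

4.17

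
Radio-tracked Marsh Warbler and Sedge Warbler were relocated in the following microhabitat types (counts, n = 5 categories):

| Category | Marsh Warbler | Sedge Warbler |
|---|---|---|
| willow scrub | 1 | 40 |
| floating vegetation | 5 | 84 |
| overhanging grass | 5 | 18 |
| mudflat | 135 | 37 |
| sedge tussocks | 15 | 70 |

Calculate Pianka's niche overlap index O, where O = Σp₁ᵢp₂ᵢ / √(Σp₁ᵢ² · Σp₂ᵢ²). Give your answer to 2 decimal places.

0.39

Proportions for Marsh Warbler (n=161): 1/161=0.0062, 5/161=0.0311, 5/161=0.0311, 135/161=0.8385, 15/161=0.0932
Proportions for Sedge Warbler (n=249): 40/249=0.1606, 84/249=0.3373, 18/249=0.0723, 37/249=0.1486, 70/249=0.2811
Σ p₁ᵢp₂ᵢ = 0.000996 + 0.010490 + 0.002249 + 0.124601 + 0.026199 = 0.164535
Σp_1ᵢ² = 0.0062² + 0.0311² + 0.0311² + 0.8385² + 0.0932² = 0.000038 + 0.000967 + 0.000967 + 0.703082 + 0.008686 = 0.713740
Σp_2ᵢ² = 0.1606² + 0.3373² + 0.0723² + 0.1486² + 0.2811² = 0.025792 + 0.113771 + 0.005227 + 0.022082 + 0.079017 = 0.245889
O = 0.164535 / √(0.713740 × 0.245889) = 0.164535 / 0.4189282 = 0.3928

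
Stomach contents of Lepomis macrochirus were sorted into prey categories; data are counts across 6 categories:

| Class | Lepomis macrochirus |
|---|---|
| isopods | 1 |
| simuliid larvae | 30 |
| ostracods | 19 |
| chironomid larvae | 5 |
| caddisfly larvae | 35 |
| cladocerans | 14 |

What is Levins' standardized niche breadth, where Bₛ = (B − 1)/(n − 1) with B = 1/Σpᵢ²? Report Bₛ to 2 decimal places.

Proportions for Lepomis macrochirus (n=104): 1/104=0.0096, 30/104=0.2885, 19/104=0.1827, 5/104=0.0481, 35/104=0.3365, 14/104=0.1346
Σpᵢ² = 0.0096² + 0.2885² + 0.1827² + 0.0481² + 0.3365² + 0.1346² = 0.000092 + 0.083232 + 0.033379 + 0.002314 + 0.113232 + 0.018117 = 0.250366
B = 1 / 0.250366 = 3.9942
Bₛ = (B − 1)/(n − 1) = (3.9942 − 1)/(6 − 1) = 2.9942/5 = 0.5988

0.60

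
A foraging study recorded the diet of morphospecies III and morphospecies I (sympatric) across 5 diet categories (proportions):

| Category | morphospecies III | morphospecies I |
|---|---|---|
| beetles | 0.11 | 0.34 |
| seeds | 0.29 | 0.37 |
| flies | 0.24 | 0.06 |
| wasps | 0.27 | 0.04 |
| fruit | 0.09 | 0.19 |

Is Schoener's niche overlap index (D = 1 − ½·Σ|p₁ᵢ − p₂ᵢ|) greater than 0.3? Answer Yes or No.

Yes

Σ|p₁ᵢ − p₂ᵢ| = 0.23 + 0.08 + 0.18 + 0.23 + 0.10 = 0.82
D = 1 − ½ × 0.82 = 1 − 0.410 = 0.5900
D = 0.5900 > 0.3 → Yes.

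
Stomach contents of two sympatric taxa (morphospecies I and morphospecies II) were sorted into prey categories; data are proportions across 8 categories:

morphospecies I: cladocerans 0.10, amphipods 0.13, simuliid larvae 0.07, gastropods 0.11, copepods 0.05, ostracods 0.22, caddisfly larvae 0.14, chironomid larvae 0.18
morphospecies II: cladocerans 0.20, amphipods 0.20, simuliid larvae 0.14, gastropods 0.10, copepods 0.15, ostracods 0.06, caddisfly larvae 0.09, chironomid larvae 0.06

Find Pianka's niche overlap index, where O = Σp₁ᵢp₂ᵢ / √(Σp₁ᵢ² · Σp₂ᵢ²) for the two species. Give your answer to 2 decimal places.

Σ p₁ᵢp₂ᵢ = 0.0200 + 0.0260 + 0.0098 + 0.0110 + 0.0075 + 0.0132 + 0.0126 + 0.0108 = 0.1109
Σp_1ᵢ² = 0.10² + 0.13² + 0.07² + 0.11² + 0.05² + 0.22² + 0.14² + 0.18² = 0.0100 + 0.0169 + 0.0049 + 0.0121 + 0.0025 + 0.0484 + 0.0196 + 0.0324 = 0.1468
Σp_2ᵢ² = 0.20² + 0.20² + 0.14² + 0.10² + 0.15² + 0.06² + 0.09² + 0.06² = 0.0400 + 0.0400 + 0.0196 + 0.0100 + 0.0225 + 0.0036 + 0.0081 + 0.0036 = 0.1474
O = 0.1109 / √(0.1468 × 0.1474) = 0.1109 / 0.14710 = 0.7539

0.75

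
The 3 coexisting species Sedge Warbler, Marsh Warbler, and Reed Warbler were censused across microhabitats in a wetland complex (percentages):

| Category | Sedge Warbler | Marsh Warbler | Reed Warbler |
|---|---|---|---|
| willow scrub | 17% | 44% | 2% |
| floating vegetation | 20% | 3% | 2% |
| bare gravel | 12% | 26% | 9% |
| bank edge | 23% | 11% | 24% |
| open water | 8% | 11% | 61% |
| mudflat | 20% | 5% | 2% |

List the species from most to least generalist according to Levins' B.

Sedge Warbler > Marsh Warbler > Reed Warbler

Convert percentages to proportions (divide by 100).
Σp_Sedgᵢ² = 0.17² + 0.20² + 0.12² + 0.23² + 0.08² + 0.20² = 0.0289 + 0.0400 + 0.0144 + 0.0529 + 0.0064 + 0.0400 = 0.1826
B_Sedg = 1 / 0.1826 = 5.4765
Σp_Marsᵢ² = 0.44² + 0.03² + 0.26² + 0.11² + 0.11² + 0.05² = 0.1936 + 0.0009 + 0.0676 + 0.0121 + 0.0121 + 0.0025 = 0.2888
B_Mars = 1 / 0.2888 = 3.4626
Σp_Reedᵢ² = 0.02² + 0.02² + 0.09² + 0.24² + 0.61² + 0.02² = 0.0004 + 0.0004 + 0.0081 + 0.0576 + 0.3721 + 0.0004 = 0.4390
B_Reed = 1 / 0.4390 = 2.2779
Ranking by B (broadest → narrowest): Sedge Warbler (5.48) > Marsh Warbler (3.46) > Reed Warbler (2.28)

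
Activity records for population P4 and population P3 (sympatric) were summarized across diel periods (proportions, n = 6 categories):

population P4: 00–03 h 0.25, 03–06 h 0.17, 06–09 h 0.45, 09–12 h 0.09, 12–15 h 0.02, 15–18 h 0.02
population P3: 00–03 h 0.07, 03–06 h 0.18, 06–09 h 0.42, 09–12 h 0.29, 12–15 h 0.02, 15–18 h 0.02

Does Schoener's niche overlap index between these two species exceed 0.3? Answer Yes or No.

Yes

Σ|p₁ᵢ − p₂ᵢ| = 0.18 + 0.01 + 0.03 + 0.20 + 0.00 + 0.00 = 0.42
D = 1 − ½ × 0.42 = 1 − 0.210 = 0.7900
D = 0.7900 > 0.3 → Yes.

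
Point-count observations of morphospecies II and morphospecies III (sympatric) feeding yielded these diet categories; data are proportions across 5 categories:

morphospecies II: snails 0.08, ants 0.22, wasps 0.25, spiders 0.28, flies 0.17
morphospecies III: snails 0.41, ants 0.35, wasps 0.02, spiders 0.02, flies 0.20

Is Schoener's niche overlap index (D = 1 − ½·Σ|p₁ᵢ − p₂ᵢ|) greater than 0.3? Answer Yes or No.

Σ|p₁ᵢ − p₂ᵢ| = 0.33 + 0.13 + 0.23 + 0.26 + 0.03 = 0.98
D = 1 − ½ × 0.98 = 1 − 0.490 = 0.5100
D = 0.5100 > 0.3 → Yes.

Yes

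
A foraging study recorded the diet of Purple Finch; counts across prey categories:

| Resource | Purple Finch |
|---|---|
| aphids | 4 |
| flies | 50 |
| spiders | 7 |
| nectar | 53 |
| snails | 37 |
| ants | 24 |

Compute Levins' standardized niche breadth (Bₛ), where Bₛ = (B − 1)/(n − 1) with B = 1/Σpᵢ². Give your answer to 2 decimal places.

Proportions for Purple Finch (n=175): 4/175=0.0229, 50/175=0.2857, 7/175=0.0400, 53/175=0.3029, 37/175=0.2114, 24/175=0.1371
Σpᵢ² = 0.0229² + 0.2857² + 0.0400² + 0.3029² + 0.2114² + 0.1371² = 0.000524 + 0.081624 + 0.001600 + 0.091748 + 0.044690 + 0.018796 = 0.238982
B = 1 / 0.238982 = 4.1844
Bₛ = (B − 1)/(n − 1) = (4.1844 − 1)/(6 − 1) = 3.1844/5 = 0.6369

0.64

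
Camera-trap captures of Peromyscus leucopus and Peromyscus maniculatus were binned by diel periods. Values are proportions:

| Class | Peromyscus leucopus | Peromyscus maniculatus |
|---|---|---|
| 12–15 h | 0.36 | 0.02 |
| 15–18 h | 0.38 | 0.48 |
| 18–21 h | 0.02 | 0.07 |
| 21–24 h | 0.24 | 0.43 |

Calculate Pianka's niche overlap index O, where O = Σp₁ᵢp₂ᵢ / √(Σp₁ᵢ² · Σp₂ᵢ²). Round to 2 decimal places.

Σ p₁ᵢp₂ᵢ = 0.0072 + 0.1824 + 0.0014 + 0.1032 = 0.2942
Σp_1ᵢ² = 0.36² + 0.38² + 0.02² + 0.24² = 0.1296 + 0.1444 + 0.0004 + 0.0576 = 0.3320
Σp_2ᵢ² = 0.02² + 0.48² + 0.07² + 0.43² = 0.0004 + 0.2304 + 0.0049 + 0.1849 = 0.4206
O = 0.2942 / √(0.3320 × 0.4206) = 0.2942 / 0.37368 = 0.7873

0.79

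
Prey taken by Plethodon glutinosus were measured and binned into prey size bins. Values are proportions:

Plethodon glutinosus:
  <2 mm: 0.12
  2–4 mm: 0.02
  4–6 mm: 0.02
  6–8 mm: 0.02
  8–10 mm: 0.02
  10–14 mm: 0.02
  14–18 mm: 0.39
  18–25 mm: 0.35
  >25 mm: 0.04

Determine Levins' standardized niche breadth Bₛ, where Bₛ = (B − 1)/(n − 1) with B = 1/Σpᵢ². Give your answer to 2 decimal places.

Σpᵢ² = 0.12² + 0.02² + 0.02² + 0.02² + 0.02² + 0.02² + 0.39² + 0.35² + 0.04² = 0.0144 + 0.0004 + 0.0004 + 0.0004 + 0.0004 + 0.0004 + 0.1521 + 0.1225 + 0.0016 = 0.2926
B = 1 / 0.2926 = 3.4176
Bₛ = (B − 1)/(n − 1) = (3.4176 − 1)/(9 − 1) = 2.4176/8 = 0.3022

0.30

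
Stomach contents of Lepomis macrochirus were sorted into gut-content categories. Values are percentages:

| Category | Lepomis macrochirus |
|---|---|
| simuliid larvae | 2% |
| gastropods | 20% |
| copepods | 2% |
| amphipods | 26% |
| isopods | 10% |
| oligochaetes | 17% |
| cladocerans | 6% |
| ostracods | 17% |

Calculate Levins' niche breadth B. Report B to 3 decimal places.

5.562

Convert percentages to proportions (divide by 100).
Σpᵢ² = 0.02² + 0.20² + 0.02² + 0.26² + 0.10² + 0.17² + 0.06² + 0.17² = 0.0004 + 0.0400 + 0.0004 + 0.0676 + 0.0100 + 0.0289 + 0.0036 + 0.0289 = 0.1798
B = 1 / 0.1798 = 5.56174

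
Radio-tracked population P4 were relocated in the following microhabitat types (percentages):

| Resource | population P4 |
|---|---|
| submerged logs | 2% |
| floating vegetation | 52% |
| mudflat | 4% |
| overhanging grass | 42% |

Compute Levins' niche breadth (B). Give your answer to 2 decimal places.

Convert percentages to proportions (divide by 100).
Σpᵢ² = 0.02² + 0.52² + 0.04² + 0.42² = 0.0004 + 0.2704 + 0.0016 + 0.1764 = 0.4488
B = 1 / 0.4488 = 2.2282

2.23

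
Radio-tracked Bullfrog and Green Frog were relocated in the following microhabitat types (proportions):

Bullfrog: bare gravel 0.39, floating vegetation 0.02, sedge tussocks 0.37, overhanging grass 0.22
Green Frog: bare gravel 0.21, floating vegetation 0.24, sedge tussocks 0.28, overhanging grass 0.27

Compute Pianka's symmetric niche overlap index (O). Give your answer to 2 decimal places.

Σ p₁ᵢp₂ᵢ = 0.0819 + 0.0048 + 0.1036 + 0.0594 = 0.2497
Σp_1ᵢ² = 0.39² + 0.02² + 0.37² + 0.22² = 0.1521 + 0.0004 + 0.1369 + 0.0484 = 0.3378
Σp_2ᵢ² = 0.21² + 0.24² + 0.28² + 0.27² = 0.0441 + 0.0576 + 0.0784 + 0.0729 = 0.2530
O = 0.2497 / √(0.3378 × 0.2530) = 0.2497 / 0.29234 = 0.8541

0.85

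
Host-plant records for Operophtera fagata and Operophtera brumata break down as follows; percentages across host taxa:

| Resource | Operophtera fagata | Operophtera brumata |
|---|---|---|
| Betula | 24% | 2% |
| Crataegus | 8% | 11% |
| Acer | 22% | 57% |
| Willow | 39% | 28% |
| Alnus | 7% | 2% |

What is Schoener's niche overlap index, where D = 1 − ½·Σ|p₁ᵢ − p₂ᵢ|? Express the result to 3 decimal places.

Convert percentages to proportions (divide by 100).
Σ|p₁ᵢ − p₂ᵢ| = 0.22 + 0.03 + 0.35 + 0.11 + 0.05 = 0.76
D = 1 − ½ × 0.76 = 1 − 0.380 = 0.62000

0.620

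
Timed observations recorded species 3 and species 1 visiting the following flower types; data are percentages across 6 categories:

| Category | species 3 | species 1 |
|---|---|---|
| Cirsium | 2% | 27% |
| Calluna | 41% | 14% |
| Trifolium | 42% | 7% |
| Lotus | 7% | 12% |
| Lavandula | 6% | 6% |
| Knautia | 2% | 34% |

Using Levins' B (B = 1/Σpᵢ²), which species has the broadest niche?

species 1

Convert percentages to proportions (divide by 100).
Σp_3ᵢ² = 0.02² + 0.41² + 0.42² + 0.07² + 0.06² + 0.02² = 0.0004 + 0.1681 + 0.1764 + 0.0049 + 0.0036 + 0.0004 = 0.3538
B_3 = 1 / 0.3538 = 2.8265
Σp_1ᵢ² = 0.27² + 0.14² + 0.07² + 0.12² + 0.06² + 0.34² = 0.0729 + 0.0196 + 0.0049 + 0.0144 + 0.0036 + 0.1156 = 0.2310
B_1 = 1 / 0.2310 = 4.3290
Highest B → broadest niche (most generalist): species 1 (B = 4.33).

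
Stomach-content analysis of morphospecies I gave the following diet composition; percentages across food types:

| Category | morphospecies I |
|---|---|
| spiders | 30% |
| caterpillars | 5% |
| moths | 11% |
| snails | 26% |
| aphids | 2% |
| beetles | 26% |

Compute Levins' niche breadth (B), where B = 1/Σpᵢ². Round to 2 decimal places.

4.16

Convert percentages to proportions (divide by 100).
Σpᵢ² = 0.30² + 0.05² + 0.11² + 0.26² + 0.02² + 0.26² = 0.0900 + 0.0025 + 0.0121 + 0.0676 + 0.0004 + 0.0676 = 0.2402
B = 1 / 0.2402 = 4.1632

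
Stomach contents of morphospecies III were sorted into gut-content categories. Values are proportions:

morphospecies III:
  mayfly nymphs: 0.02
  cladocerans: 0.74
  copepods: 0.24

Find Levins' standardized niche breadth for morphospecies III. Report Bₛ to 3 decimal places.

0.326

Σpᵢ² = 0.02² + 0.74² + 0.24² = 0.0004 + 0.5476 + 0.0576 = 0.6056
B = 1 / 0.6056 = 1.65125
Bₛ = (B − 1)/(n − 1) = (1.65125 − 1)/(3 − 1) = 0.65125/2 = 0.32563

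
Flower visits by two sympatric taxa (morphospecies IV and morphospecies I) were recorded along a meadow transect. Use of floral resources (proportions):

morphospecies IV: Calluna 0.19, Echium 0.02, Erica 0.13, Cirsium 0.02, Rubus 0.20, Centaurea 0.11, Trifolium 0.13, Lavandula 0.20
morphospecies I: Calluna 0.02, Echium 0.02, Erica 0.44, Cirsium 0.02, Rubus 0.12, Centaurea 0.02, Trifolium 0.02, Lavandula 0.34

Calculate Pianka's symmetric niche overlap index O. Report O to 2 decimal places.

Σ p₁ᵢp₂ᵢ = 0.0038 + 0.0004 + 0.0572 + 0.0004 + 0.0240 + 0.0022 + 0.0026 + 0.0680 = 0.1586
Σp_1ᵢ² = 0.19² + 0.02² + 0.13² + 0.02² + 0.20² + 0.11² + 0.13² + 0.20² = 0.0361 + 0.0004 + 0.0169 + 0.0004 + 0.0400 + 0.0121 + 0.0169 + 0.0400 = 0.1628
Σp_2ᵢ² = 0.02² + 0.02² + 0.44² + 0.02² + 0.12² + 0.02² + 0.02² + 0.34² = 0.0004 + 0.0004 + 0.1936 + 0.0004 + 0.0144 + 0.0004 + 0.0004 + 0.1156 = 0.3256
O = 0.1586 / √(0.1628 × 0.3256) = 0.1586 / 0.23023 = 0.6889

0.69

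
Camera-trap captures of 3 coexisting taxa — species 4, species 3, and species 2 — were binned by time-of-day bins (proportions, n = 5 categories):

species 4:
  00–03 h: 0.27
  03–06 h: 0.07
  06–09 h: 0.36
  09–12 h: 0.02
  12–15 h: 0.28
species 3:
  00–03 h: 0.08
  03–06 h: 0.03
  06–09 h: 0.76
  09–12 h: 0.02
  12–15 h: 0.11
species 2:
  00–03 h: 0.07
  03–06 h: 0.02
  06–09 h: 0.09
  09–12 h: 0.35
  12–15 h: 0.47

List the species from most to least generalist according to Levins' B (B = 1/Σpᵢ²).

species 4 > species 2 > species 3

Σp_4ᵢ² = 0.27² + 0.07² + 0.36² + 0.02² + 0.28² = 0.0729 + 0.0049 + 0.1296 + 0.0004 + 0.0784 = 0.2862
B_4 = 1 / 0.2862 = 3.4941
Σp_3ᵢ² = 0.08² + 0.03² + 0.76² + 0.02² + 0.11² = 0.0064 + 0.0009 + 0.5776 + 0.0004 + 0.0121 = 0.5974
B_3 = 1 / 0.5974 = 1.6739
Σp_2ᵢ² = 0.07² + 0.02² + 0.09² + 0.35² + 0.47² = 0.0049 + 0.0004 + 0.0081 + 0.1225 + 0.2209 = 0.3568
B_2 = 1 / 0.3568 = 2.8027
Ranking by B (broadest → narrowest): species 4 (3.49) > species 2 (2.80) > species 3 (1.67)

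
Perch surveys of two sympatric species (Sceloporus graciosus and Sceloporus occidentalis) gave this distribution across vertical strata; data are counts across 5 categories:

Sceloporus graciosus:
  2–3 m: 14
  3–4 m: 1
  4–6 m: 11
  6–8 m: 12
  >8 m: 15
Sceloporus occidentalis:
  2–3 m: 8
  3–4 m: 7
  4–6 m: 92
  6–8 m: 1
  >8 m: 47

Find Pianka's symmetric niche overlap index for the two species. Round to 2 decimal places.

Proportions for Sceloporus graciosus (n=53): 14/53=0.2642, 1/53=0.0189, 11/53=0.2075, 12/53=0.2264, 15/53=0.2830
Proportions for Sceloporus occidentalis (n=155): 8/155=0.0516, 7/155=0.0452, 92/155=0.5935, 1/155=0.0065, 47/155=0.3032
Σ p₁ᵢp₂ᵢ = 0.013633 + 0.000854 + 0.123151 + 0.001472 + 0.085806 = 0.224916
Σp_1ᵢ² = 0.2642² + 0.0189² + 0.2075² + 0.2264² + 0.2830² = 0.069802 + 0.000357 + 0.043056 + 0.051257 + 0.080089 = 0.244561
Σp_2ᵢ² = 0.0516² + 0.0452² + 0.5935² + 0.0065² + 0.3032² = 0.002663 + 0.002043 + 0.352242 + 0.000042 + 0.091930 = 0.448920
O = 0.224916 / √(0.244561 × 0.448920) = 0.224916 / 0.3313432 = 0.6788

0.68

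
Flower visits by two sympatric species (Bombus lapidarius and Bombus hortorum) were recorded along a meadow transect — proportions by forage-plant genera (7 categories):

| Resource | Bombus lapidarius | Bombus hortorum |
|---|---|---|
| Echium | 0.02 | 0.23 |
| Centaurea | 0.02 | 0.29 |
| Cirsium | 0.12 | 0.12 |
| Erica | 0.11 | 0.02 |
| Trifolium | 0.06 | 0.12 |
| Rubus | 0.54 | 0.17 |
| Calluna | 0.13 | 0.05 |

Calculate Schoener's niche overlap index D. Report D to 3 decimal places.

Σ|p₁ᵢ − p₂ᵢ| = 0.21 + 0.27 + 0.00 + 0.09 + 0.06 + 0.37 + 0.08 = 1.08
D = 1 − ½ × 1.08 = 1 − 0.540 = 0.46000

0.460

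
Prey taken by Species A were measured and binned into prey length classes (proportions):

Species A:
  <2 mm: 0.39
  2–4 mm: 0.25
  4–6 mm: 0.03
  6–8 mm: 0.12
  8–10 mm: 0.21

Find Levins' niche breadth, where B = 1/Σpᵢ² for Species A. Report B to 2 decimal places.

Σpᵢ² = 0.39² + 0.25² + 0.03² + 0.12² + 0.21² = 0.1521 + 0.0625 + 0.0009 + 0.0144 + 0.0441 = 0.2740
B = 1 / 0.2740 = 3.6496

3.65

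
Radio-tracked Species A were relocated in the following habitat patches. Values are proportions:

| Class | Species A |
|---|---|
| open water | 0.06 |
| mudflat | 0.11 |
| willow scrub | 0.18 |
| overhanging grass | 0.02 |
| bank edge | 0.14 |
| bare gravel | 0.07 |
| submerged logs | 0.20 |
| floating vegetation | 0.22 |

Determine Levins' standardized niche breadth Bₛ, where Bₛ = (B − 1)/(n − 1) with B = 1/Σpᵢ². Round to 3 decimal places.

Σpᵢ² = 0.06² + 0.11² + 0.18² + 0.02² + 0.14² + 0.07² + 0.20² + 0.22² = 0.0036 + 0.0121 + 0.0324 + 0.0004 + 0.0196 + 0.0049 + 0.0400 + 0.0484 = 0.1614
B = 1 / 0.1614 = 6.19579
Bₛ = (B − 1)/(n − 1) = (6.19579 − 1)/(8 − 1) = 5.19579/7 = 0.74226

0.742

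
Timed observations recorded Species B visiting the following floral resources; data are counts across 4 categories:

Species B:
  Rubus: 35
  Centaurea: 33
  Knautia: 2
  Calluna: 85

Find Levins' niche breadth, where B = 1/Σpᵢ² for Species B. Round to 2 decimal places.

2.52

Proportions for Species B (n=155): 35/155=0.2258, 33/155=0.2129, 2/155=0.0129, 85/155=0.5484
Σpᵢ² = 0.2258² + 0.2129² + 0.0129² + 0.5484² = 0.050986 + 0.045326 + 0.000166 + 0.300743 = 0.397221
B = 1 / 0.397221 = 2.5175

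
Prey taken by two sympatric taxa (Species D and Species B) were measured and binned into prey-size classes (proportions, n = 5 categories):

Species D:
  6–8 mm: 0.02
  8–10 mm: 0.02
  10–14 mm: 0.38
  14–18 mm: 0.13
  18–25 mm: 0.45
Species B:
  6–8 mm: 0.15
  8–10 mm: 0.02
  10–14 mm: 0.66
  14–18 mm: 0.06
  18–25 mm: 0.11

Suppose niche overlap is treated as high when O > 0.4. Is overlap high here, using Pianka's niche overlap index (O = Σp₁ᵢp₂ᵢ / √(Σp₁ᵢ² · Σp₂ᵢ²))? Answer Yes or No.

Σ p₁ᵢp₂ᵢ = 0.0030 + 0.0004 + 0.2508 + 0.0078 + 0.0495 = 0.3115
Σp_1ᵢ² = 0.02² + 0.02² + 0.38² + 0.13² + 0.45² = 0.0004 + 0.0004 + 0.1444 + 0.0169 + 0.2025 = 0.3646
Σp_2ᵢ² = 0.15² + 0.02² + 0.66² + 0.06² + 0.11² = 0.0225 + 0.0004 + 0.4356 + 0.0036 + 0.0121 = 0.4742
O = 0.3115 / √(0.3646 × 0.4742) = 0.3115 / 0.41580 = 0.7492
O = 0.7492 > 0.4 → Yes.

Yes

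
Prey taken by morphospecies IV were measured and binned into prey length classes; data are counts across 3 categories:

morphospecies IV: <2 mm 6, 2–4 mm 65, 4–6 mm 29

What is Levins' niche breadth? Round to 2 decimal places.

1.96

Proportions for morphospecies IV (n=100): 6/100=0.0600, 65/100=0.6500, 29/100=0.2900
Σpᵢ² = 0.0600² + 0.6500² + 0.2900² = 0.003600 + 0.422500 + 0.084100 = 0.510200
B = 1 / 0.510200 = 1.9600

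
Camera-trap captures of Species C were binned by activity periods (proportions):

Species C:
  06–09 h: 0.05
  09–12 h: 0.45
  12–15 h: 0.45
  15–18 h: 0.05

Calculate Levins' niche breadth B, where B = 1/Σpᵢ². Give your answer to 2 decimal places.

2.44

Σpᵢ² = 0.05² + 0.45² + 0.45² + 0.05² = 0.0025 + 0.2025 + 0.2025 + 0.0025 = 0.4100
B = 1 / 0.4100 = 2.4390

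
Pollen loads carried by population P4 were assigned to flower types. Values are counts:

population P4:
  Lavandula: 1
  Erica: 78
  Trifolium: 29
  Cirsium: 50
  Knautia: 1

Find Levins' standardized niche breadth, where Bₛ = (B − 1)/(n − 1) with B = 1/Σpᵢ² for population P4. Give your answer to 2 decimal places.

Proportions for population P4 (n=159): 1/159=0.0063, 78/159=0.4906, 29/159=0.1824, 50/159=0.3145, 1/159=0.0063
Σpᵢ² = 0.0063² + 0.4906² + 0.1824² + 0.3145² + 0.0063² = 0.000040 + 0.240688 + 0.033270 + 0.098910 + 0.000040 = 0.372948
B = 1 / 0.372948 = 2.6813
Bₛ = (B − 1)/(n − 1) = (2.6813 − 1)/(5 − 1) = 1.6813/4 = 0.4203

0.42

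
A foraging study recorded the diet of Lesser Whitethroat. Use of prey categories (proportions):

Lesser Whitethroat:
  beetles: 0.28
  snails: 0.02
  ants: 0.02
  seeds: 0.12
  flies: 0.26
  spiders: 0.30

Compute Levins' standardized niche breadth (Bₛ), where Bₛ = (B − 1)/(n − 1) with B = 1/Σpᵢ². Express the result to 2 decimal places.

Σpᵢ² = 0.28² + 0.02² + 0.02² + 0.12² + 0.26² + 0.30² = 0.0784 + 0.0004 + 0.0004 + 0.0144 + 0.0676 + 0.0900 = 0.2512
B = 1 / 0.2512 = 3.9809
Bₛ = (B − 1)/(n − 1) = (3.9809 − 1)/(6 − 1) = 2.9809/5 = 0.5962

0.60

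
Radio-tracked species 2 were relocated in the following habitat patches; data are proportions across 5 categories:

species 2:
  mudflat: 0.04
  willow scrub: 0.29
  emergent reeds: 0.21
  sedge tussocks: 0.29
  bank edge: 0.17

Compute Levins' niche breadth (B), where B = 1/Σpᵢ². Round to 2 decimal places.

4.12

Σpᵢ² = 0.04² + 0.29² + 0.21² + 0.29² + 0.17² = 0.0016 + 0.0841 + 0.0441 + 0.0841 + 0.0289 = 0.2428
B = 1 / 0.2428 = 4.1186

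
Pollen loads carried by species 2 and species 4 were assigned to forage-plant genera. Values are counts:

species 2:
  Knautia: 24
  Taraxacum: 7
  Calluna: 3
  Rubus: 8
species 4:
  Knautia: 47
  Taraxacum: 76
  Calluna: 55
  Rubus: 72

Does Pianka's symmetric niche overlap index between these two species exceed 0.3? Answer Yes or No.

Yes

Proportions for species 2 (n=42): 24/42=0.5714, 7/42=0.1667, 3/42=0.0714, 8/42=0.1905
Proportions for species 4 (n=250): 47/250=0.1880, 76/250=0.3040, 55/250=0.2200, 72/250=0.2880
Σ p₁ᵢp₂ᵢ = 0.107423 + 0.050677 + 0.015708 + 0.054864 = 0.228672
Σp_1ᵢ² = 0.5714² + 0.1667² + 0.0714² + 0.1905² = 0.326498 + 0.027789 + 0.005098 + 0.036290 = 0.395675
Σp_2ᵢ² = 0.1880² + 0.3040² + 0.2200² + 0.2880² = 0.035344 + 0.092416 + 0.048400 + 0.082944 = 0.259104
O = 0.228672 / √(0.395675 × 0.259104) = 0.228672 / 0.3201890 = 0.7142
O = 0.7142 > 0.3 → Yes.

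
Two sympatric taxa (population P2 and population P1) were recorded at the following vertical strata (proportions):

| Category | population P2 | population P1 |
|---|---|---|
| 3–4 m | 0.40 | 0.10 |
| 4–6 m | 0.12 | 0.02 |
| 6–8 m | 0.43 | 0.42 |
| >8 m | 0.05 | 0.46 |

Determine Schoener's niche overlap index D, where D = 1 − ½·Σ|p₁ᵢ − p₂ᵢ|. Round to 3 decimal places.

0.590

Σ|p₁ᵢ − p₂ᵢ| = 0.30 + 0.10 + 0.01 + 0.41 = 0.82
D = 1 − ½ × 0.82 = 1 − 0.410 = 0.59000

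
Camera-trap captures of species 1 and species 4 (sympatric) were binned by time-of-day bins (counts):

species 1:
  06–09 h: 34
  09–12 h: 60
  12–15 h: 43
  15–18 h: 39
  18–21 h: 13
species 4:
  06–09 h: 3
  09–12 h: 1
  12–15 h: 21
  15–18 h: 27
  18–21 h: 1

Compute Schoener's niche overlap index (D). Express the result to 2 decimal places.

Proportions for species 1 (n=189): 34/189=0.1799, 60/189=0.3175, 43/189=0.2275, 39/189=0.2063, 13/189=0.0688
Proportions for species 4 (n=53): 3/53=0.0566, 1/53=0.0189, 21/53=0.3962, 27/53=0.5094, 1/53=0.0189
Σ|p₁ᵢ − p₂ᵢ| = 0.1233 + 0.2986 + 0.1687 + 0.3031 + 0.0499 = 0.9436
D = 1 − ½ × 0.9436 = 1 − 0.47180 = 0.52820

0.53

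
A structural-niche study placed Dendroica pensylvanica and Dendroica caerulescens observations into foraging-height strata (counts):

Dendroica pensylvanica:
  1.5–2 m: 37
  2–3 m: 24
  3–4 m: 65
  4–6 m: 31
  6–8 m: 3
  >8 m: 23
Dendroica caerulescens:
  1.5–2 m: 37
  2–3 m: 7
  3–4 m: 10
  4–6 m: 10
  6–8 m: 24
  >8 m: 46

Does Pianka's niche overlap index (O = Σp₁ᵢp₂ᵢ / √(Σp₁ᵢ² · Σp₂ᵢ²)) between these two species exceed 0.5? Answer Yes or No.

Proportions for Dendroica pensylvanica (n=183): 37/183=0.2022, 24/183=0.1311, 65/183=0.3552, 31/183=0.1694, 3/183=0.0164, 23/183=0.1257
Proportions for Dendroica caerulescens (n=134): 37/134=0.2761, 7/134=0.0522, 10/134=0.0746, 10/134=0.0746, 24/134=0.1791, 46/134=0.3433
Σ p₁ᵢp₂ᵢ = 0.055827 + 0.006843 + 0.026498 + 0.012637 + 0.002937 + 0.043153 = 0.147895
Σp_1ᵢ² = 0.2022² + 0.1311² + 0.3552² + 0.1694² + 0.0164² + 0.1257² = 0.040885 + 0.017187 + 0.126167 + 0.028696 + 0.000269 + 0.015800 = 0.229004
Σp_2ᵢ² = 0.2761² + 0.0522² + 0.0746² + 0.0746² + 0.1791² + 0.3433² = 0.076231 + 0.002725 + 0.005565 + 0.005565 + 0.032077 + 0.117855 = 0.240018
O = 0.147895 / √(0.229004 × 0.240018) = 0.147895 / 0.2344463 = 0.6308
O = 0.6308 > 0.5 → Yes.

Yes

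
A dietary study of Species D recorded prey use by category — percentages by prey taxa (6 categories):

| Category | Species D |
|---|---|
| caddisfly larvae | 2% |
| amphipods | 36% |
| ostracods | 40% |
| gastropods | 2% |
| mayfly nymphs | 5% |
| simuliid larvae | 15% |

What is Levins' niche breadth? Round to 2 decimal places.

3.17

Convert percentages to proportions (divide by 100).
Σpᵢ² = 0.02² + 0.36² + 0.40² + 0.02² + 0.05² + 0.15² = 0.0004 + 0.1296 + 0.1600 + 0.0004 + 0.0025 + 0.0225 = 0.3154
B = 1 / 0.3154 = 3.1706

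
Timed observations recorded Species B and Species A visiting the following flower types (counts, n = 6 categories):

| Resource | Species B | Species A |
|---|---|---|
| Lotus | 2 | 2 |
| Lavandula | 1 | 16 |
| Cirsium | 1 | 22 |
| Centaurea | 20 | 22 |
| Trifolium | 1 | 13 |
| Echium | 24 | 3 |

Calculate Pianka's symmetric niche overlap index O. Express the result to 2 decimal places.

0.48

Proportions for Species B (n=49): 2/49=0.0408, 1/49=0.0204, 1/49=0.0204, 20/49=0.4082, 1/49=0.0204, 24/49=0.4898
Proportions for Species A (n=78): 2/78=0.0256, 16/78=0.2051, 22/78=0.2821, 22/78=0.2821, 13/78=0.1667, 3/78=0.0385
Σ p₁ᵢp₂ᵢ = 0.001044 + 0.004184 + 0.005755 + 0.115153 + 0.003401 + 0.018857 = 0.148394
Σp_1ᵢ² = 0.0408² + 0.0204² + 0.0204² + 0.4082² + 0.0204² + 0.4898² = 0.001665 + 0.000416 + 0.000416 + 0.166627 + 0.000416 + 0.239904 = 0.409444
Σp_2ᵢ² = 0.0256² + 0.2051² + 0.2821² + 0.2821² + 0.1667² + 0.0385² = 0.000655 + 0.042066 + 0.079580 + 0.079580 + 0.027789 + 0.001482 = 0.231152
O = 0.148394 / √(0.409444 × 0.231152) = 0.148394 / 0.3076423 = 0.4824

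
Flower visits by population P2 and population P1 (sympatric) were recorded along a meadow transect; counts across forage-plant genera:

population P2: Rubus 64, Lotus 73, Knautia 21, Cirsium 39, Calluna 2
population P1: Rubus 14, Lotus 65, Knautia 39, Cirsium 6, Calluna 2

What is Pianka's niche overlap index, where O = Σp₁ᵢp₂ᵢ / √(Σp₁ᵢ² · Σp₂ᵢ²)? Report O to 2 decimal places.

Proportions for population P2 (n=199): 64/199=0.3216, 73/199=0.3668, 21/199=0.1055, 39/199=0.1960, 2/199=0.0101
Proportions for population P1 (n=126): 14/126=0.1111, 65/126=0.5159, 39/126=0.3095, 6/126=0.0476, 2/126=0.0159
Σ p₁ᵢp₂ᵢ = 0.035730 + 0.189232 + 0.032652 + 0.009330 + 0.000161 = 0.267105
Σp_1ᵢ² = 0.3216² + 0.3668² + 0.1055² + 0.1960² + 0.0101² = 0.103427 + 0.134542 + 0.011130 + 0.038416 + 0.000102 = 0.287617
Σp_2ᵢ² = 0.1111² + 0.5159² + 0.3095² + 0.0476² + 0.0159² = 0.012343 + 0.266153 + 0.095790 + 0.002266 + 0.000253 = 0.376805
O = 0.267105 / √(0.287617 × 0.376805) = 0.267105 / 0.3292044 = 0.8114

0.81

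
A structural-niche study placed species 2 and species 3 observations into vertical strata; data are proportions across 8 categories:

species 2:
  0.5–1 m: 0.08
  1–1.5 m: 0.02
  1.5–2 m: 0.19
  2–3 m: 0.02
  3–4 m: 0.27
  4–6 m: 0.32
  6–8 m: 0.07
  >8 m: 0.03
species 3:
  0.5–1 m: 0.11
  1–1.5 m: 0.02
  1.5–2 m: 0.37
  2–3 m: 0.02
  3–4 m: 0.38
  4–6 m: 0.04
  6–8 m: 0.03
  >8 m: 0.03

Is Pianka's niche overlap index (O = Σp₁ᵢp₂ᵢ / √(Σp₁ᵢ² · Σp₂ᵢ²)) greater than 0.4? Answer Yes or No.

Yes

Σ p₁ᵢp₂ᵢ = 0.0088 + 0.0004 + 0.0703 + 0.0004 + 0.1026 + 0.0128 + 0.0021 + 0.0009 = 0.1983
Σp_1ᵢ² = 0.08² + 0.02² + 0.19² + 0.02² + 0.27² + 0.32² + 0.07² + 0.03² = 0.0064 + 0.0004 + 0.0361 + 0.0004 + 0.0729 + 0.1024 + 0.0049 + 0.0009 = 0.2244
Σp_2ᵢ² = 0.11² + 0.02² + 0.37² + 0.02² + 0.38² + 0.04² + 0.03² + 0.03² = 0.0121 + 0.0004 + 0.1369 + 0.0004 + 0.1444 + 0.0016 + 0.0009 + 0.0009 = 0.2976
O = 0.1983 / √(0.2244 × 0.2976) = 0.1983 / 0.25842 = 0.7674
O = 0.7674 > 0.4 → Yes.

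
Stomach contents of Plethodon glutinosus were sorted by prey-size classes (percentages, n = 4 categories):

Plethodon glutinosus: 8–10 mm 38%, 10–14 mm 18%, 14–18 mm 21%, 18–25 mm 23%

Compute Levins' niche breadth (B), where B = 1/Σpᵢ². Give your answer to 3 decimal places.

3.652

Convert percentages to proportions (divide by 100).
Σpᵢ² = 0.38² + 0.18² + 0.21² + 0.23² = 0.1444 + 0.0324 + 0.0441 + 0.0529 = 0.2738
B = 1 / 0.2738 = 3.65230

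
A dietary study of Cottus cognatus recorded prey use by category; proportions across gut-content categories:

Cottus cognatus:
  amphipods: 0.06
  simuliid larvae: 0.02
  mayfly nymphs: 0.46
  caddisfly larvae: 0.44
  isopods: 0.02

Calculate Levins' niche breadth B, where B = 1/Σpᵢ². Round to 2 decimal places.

2.44

Σpᵢ² = 0.06² + 0.02² + 0.46² + 0.44² + 0.02² = 0.0036 + 0.0004 + 0.2116 + 0.1936 + 0.0004 = 0.4096
B = 1 / 0.4096 = 2.4414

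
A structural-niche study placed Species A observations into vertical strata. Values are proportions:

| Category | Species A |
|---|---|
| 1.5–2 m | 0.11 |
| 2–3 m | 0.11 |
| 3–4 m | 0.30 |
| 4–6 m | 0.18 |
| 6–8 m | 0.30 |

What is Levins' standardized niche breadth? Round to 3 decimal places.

0.807

Σpᵢ² = 0.11² + 0.11² + 0.30² + 0.18² + 0.30² = 0.0121 + 0.0121 + 0.0900 + 0.0324 + 0.0900 = 0.2366
B = 1 / 0.2366 = 4.22654
Bₛ = (B − 1)/(n − 1) = (4.22654 − 1)/(5 − 1) = 3.22654/4 = 0.80664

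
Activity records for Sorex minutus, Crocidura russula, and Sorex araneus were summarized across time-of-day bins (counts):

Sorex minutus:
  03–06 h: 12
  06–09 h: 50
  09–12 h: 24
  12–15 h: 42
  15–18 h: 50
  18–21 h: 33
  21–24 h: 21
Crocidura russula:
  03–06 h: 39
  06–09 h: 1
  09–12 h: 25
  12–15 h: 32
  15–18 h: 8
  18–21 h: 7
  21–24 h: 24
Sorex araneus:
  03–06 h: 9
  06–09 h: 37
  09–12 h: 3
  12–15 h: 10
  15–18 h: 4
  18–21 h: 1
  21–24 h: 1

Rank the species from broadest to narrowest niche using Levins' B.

Sorex minutus > Crocidura russula > Sorex araneus

Proportions for Sorex minutus (n=232): 12/232=0.0517, 50/232=0.2155, 24/232=0.1034, 42/232=0.1810, 50/232=0.2155, 33/232=0.1422, 21/232=0.0905
Proportions for Crocidura russula (n=136): 39/136=0.2868, 1/136=0.0074, 25/136=0.1838, 32/136=0.2353, 8/136=0.0588, 7/136=0.0515, 24/136=0.1765
Proportions for Sorex araneus (n=65): 9/65=0.1385, 37/65=0.5692, 3/65=0.0462, 10/65=0.1538, 4/65=0.0615, 1/65=0.0154, 1/65=0.0154
Σp_minuᵢ² = 0.0517² + 0.2155² + 0.1034² + 0.1810² + 0.2155² + 0.1422² + 0.0905² = 0.002673 + 0.046440 + 0.010692 + 0.032761 + 0.046440 + 0.020221 + 0.008190 = 0.167417
B_minu = 1 / 0.167417 = 5.9731
Σp_russᵢ² = 0.2868² + 0.0074² + 0.1838² + 0.2353² + 0.0588² + 0.0515² + 0.1765² = 0.082254 + 0.000055 + 0.033782 + 0.055366 + 0.003457 + 0.002652 + 0.031152 = 0.208718
B_russ = 1 / 0.208718 = 4.7912
Σp_aranᵢ² = 0.1385² + 0.5692² + 0.0462² + 0.1538² + 0.0615² + 0.0154² + 0.0154² = 0.019182 + 0.323989 + 0.002134 + 0.023654 + 0.003782 + 0.000237 + 0.000237 = 0.373215
B_aran = 1 / 0.373215 = 2.6794
Ranking by B (broadest → narrowest): Sorex minutus (5.97) > Crocidura russula (4.79) > Sorex araneus (2.68)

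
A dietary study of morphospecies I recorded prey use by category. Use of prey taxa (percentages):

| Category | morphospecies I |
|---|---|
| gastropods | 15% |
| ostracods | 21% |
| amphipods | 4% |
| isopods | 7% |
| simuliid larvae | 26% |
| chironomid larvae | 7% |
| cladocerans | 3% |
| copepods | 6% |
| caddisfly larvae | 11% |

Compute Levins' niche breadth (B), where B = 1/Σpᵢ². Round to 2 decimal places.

Convert percentages to proportions (divide by 100).
Σpᵢ² = 0.15² + 0.21² + 0.04² + 0.07² + 0.26² + 0.07² + 0.03² + 0.06² + 0.11² = 0.0225 + 0.0441 + 0.0016 + 0.0049 + 0.0676 + 0.0049 + 0.0009 + 0.0036 + 0.0121 = 0.1622
B = 1 / 0.1622 = 6.1652

6.17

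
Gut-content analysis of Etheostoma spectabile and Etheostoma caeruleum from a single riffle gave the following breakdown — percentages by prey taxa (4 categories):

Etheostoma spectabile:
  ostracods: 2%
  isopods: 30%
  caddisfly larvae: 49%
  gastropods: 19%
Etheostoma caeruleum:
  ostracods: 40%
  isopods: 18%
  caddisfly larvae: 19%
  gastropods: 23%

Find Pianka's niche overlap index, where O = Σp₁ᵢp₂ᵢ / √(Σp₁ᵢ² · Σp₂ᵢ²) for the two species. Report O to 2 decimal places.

0.62

Convert percentages to proportions (divide by 100).
Σ p₁ᵢp₂ᵢ = 0.0080 + 0.0540 + 0.0931 + 0.0437 = 0.1988
Σp_1ᵢ² = 0.02² + 0.30² + 0.49² + 0.19² = 0.0004 + 0.0900 + 0.2401 + 0.0361 = 0.3666
Σp_2ᵢ² = 0.40² + 0.18² + 0.19² + 0.23² = 0.1600 + 0.0324 + 0.0361 + 0.0529 = 0.2814
O = 0.1988 / √(0.3666 × 0.2814) = 0.1988 / 0.32119 = 0.6189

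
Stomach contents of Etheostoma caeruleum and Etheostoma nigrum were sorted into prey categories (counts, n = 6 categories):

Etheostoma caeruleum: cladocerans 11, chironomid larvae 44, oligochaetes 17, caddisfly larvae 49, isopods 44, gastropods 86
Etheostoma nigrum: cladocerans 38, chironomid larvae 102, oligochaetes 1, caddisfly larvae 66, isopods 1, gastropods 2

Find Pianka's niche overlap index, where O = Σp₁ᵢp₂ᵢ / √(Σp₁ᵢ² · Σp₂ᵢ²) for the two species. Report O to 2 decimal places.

0.55

Proportions for Etheostoma caeruleum (n=251): 11/251=0.0438, 44/251=0.1753, 17/251=0.0677, 49/251=0.1952, 44/251=0.1753, 86/251=0.3426
Proportions for Etheostoma nigrum (n=210): 38/210=0.1810, 102/210=0.4857, 1/210=0.0048, 66/210=0.3143, 1/210=0.0048, 2/210=0.0095
Σ p₁ᵢp₂ᵢ = 0.007928 + 0.085143 + 0.000325 + 0.061351 + 0.000841 + 0.003255 = 0.158843
Σp_1ᵢ² = 0.0438² + 0.1753² + 0.0677² + 0.1952² + 0.1753² + 0.3426² = 0.001918 + 0.030730 + 0.004583 + 0.038103 + 0.030730 + 0.117375 = 0.223439
Σp_2ᵢ² = 0.1810² + 0.4857² + 0.0048² + 0.3143² + 0.0048² + 0.0095² = 0.032761 + 0.235904 + 0.000023 + 0.098784 + 0.000023 + 0.000090 = 0.367585
O = 0.158843 / √(0.223439 × 0.367585) = 0.158843 / 0.2865882 = 0.5543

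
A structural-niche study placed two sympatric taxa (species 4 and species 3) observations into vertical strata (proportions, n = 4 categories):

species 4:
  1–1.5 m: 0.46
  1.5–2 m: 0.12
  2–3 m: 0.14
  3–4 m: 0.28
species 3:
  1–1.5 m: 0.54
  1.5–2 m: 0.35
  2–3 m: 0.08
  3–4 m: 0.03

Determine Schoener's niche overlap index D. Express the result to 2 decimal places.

Σ|p₁ᵢ − p₂ᵢ| = 0.08 + 0.23 + 0.06 + 0.25 = 0.62
D = 1 − ½ × 0.62 = 1 − 0.310 = 0.6900

0.69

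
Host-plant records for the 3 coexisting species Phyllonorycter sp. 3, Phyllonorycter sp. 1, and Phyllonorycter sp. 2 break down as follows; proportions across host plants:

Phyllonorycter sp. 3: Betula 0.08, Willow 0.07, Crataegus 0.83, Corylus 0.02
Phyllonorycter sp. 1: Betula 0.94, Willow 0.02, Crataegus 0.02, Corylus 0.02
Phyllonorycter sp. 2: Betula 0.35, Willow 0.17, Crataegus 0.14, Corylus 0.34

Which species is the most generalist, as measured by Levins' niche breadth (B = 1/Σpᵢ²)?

Phyllonorycter sp. 2

Σp_3ᵢ² = 0.08² + 0.07² + 0.83² + 0.02² = 0.0064 + 0.0049 + 0.6889 + 0.0004 = 0.7006
B_3 = 1 / 0.7006 = 1.4273
Σp_1ᵢ² = 0.94² + 0.02² + 0.02² + 0.02² = 0.8836 + 0.0004 + 0.0004 + 0.0004 = 0.8848
B_1 = 1 / 0.8848 = 1.1302
Σp_2ᵢ² = 0.35² + 0.17² + 0.14² + 0.34² = 0.1225 + 0.0289 + 0.0196 + 0.1156 = 0.2866
B_2 = 1 / 0.2866 = 3.4892
Highest B → broadest niche (most generalist): Phyllonorycter sp. 2 (B = 3.49).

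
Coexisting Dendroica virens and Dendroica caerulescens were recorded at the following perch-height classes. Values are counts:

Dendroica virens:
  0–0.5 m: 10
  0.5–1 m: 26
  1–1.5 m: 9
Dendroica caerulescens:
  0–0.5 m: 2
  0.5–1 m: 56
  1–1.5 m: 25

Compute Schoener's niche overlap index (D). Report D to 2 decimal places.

0.80

Proportions for Dendroica virens (n=45): 10/45=0.2222, 26/45=0.5778, 9/45=0.2000
Proportions for Dendroica caerulescens (n=83): 2/83=0.0241, 56/83=0.6747, 25/83=0.3012
Σ|p₁ᵢ − p₂ᵢ| = 0.1981 + 0.0969 + 0.1012 = 0.3962
D = 1 − ½ × 0.3962 = 1 − 0.19810 = 0.80190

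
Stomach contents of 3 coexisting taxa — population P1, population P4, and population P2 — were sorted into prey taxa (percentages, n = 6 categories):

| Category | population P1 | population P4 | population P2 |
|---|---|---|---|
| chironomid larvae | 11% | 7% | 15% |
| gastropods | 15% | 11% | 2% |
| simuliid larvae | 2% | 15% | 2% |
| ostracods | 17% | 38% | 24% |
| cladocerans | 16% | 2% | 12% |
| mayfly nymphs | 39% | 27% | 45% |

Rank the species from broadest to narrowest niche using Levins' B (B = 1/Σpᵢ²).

Convert percentages to proportions (divide by 100).
Σp_P1ᵢ² = 0.11² + 0.15² + 0.02² + 0.17² + 0.16² + 0.39² = 0.0121 + 0.0225 + 0.0004 + 0.0289 + 0.0256 + 0.1521 = 0.2416
B_P1 = 1 / 0.2416 = 4.1391
Σp_P4ᵢ² = 0.07² + 0.11² + 0.15² + 0.38² + 0.02² + 0.27² = 0.0049 + 0.0121 + 0.0225 + 0.1444 + 0.0004 + 0.0729 = 0.2572
B_P4 = 1 / 0.2572 = 3.8880
Σp_P2ᵢ² = 0.15² + 0.02² + 0.02² + 0.24² + 0.12² + 0.45² = 0.0225 + 0.0004 + 0.0004 + 0.0576 + 0.0144 + 0.2025 = 0.2978
B_P2 = 1 / 0.2978 = 3.3580
Ranking by B (broadest → narrowest): population P1 (4.14) > population P4 (3.89) > population P2 (3.36)

population P1 > population P4 > population P2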